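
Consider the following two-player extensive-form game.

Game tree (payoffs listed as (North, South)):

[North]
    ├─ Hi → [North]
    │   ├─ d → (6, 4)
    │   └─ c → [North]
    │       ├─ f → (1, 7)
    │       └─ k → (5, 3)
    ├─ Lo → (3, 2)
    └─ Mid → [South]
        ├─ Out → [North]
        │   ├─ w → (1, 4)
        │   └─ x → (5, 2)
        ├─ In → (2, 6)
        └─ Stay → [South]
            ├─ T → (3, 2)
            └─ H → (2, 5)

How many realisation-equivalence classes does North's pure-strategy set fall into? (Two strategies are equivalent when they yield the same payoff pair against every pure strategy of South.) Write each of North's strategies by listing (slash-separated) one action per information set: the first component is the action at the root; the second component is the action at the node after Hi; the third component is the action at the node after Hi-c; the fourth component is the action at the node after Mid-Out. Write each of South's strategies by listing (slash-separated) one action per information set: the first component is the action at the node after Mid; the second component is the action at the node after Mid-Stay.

6

North has 24 pure strategies: Hi/d/f/w, Hi/d/f/x, Hi/d/k/w, Hi/d/k/x, Hi/c/f/w, Hi/c/f/x, Hi/c/k/w, Hi/c/k/x, Lo/d/f/w, Lo/d/f/x, Lo/d/k/w, Lo/d/k/x, Lo/c/f/w, Lo/c/f/x, Lo/c/k/w, Lo/c/k/x, Mid/d/f/w, Mid/d/f/x, Mid/d/k/w, Mid/d/k/x, Mid/c/f/w, Mid/c/f/x, Mid/c/k/w, Mid/c/k/x. Columns: Out/T, Out/H, In/T, In/H, Stay/T, Stay/H.
{Hi/d/f/w, Hi/d/f/x, Hi/d/k/w, Hi/d/k/x} → row (6,4) (6,4) (6,4) (6,4) (6,4) (6,4)
{Hi/c/f/w, Hi/c/f/x} → row (1,7) (1,7) (1,7) (1,7) (1,7) (1,7)
{Hi/c/k/w, Hi/c/k/x} → row (5,3) (5,3) (5,3) (5,3) (5,3) (5,3)
{Lo/d/f/w, Lo/d/f/x, Lo/d/k/w, Lo/d/k/x, Lo/c/f/w, Lo/c/f/x, Lo/c/k/w, Lo/c/k/x} → row (3,2) (3,2) (3,2) (3,2) (3,2) (3,2)
{Mid/d/f/w, Mid/d/k/w, Mid/c/f/w, Mid/c/k/w} → row (1,4) (1,4) (2,6) (2,6) (3,2) (2,5)
{Mid/d/f/x, Mid/d/k/x, Mid/c/f/x, Mid/c/k/x} → row (5,2) (5,2) (2,6) (2,6) (3,2) (2,5)
That's 6 distinct rows out of 24 strategies.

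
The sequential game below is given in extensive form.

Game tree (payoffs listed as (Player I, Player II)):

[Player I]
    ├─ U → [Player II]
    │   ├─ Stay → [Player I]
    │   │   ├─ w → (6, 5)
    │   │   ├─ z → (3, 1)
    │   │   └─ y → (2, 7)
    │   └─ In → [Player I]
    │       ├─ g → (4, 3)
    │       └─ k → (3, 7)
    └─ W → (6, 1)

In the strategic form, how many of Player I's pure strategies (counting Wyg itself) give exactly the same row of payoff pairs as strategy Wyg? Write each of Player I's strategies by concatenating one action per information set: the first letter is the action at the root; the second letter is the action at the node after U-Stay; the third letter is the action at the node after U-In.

Row for Wyg (columns Stay, In): (6,1) (6,1).
Under Wyg, Player I's choice at the node after U-Stay and at the node after U-In can never be reached regardless of what Player II does, so varying those choices leaves every outcome unchanged.
Holding the reachable choices fixed and varying the unreachable ones freely already gives 3 × 2 = 6 equivalent strategies.
No other strategy reproduces this row, so those 6 are the full class: Wwg, Wwk, Wzg, Wzk, Wyg, Wyk.

6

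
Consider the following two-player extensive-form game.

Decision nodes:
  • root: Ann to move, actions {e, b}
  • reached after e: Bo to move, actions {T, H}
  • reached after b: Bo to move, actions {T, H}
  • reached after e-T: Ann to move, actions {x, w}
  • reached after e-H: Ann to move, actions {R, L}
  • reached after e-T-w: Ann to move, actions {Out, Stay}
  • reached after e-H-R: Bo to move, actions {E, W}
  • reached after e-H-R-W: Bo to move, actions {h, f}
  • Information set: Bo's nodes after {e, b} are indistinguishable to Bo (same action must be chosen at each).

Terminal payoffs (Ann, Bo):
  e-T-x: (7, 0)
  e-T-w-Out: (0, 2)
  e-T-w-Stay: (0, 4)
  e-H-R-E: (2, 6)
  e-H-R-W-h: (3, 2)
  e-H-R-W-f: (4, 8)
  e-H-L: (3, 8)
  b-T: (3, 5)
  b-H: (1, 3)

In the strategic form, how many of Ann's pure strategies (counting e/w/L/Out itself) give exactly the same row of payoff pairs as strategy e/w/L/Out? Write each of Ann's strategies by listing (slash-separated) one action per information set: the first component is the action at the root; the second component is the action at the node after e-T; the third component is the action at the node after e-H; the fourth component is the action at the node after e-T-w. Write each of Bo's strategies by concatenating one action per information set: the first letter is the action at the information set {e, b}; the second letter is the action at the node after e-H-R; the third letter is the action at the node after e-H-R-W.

Row for e/w/L/Out (columns TEh, TEf, TWh, TWf, HEh, HEf, HWh, HWf): (0,2) (0,2) (0,2) (0,2) (3,8) (3,8) (3,8) (3,8).
Every one of Ann's information sets is on the play path for some reply by Bo when Ann follows e/w/L/Out.
Changing the action at any of them therefore changes at least one column, so only e/w/L/Out itself gives this row.

1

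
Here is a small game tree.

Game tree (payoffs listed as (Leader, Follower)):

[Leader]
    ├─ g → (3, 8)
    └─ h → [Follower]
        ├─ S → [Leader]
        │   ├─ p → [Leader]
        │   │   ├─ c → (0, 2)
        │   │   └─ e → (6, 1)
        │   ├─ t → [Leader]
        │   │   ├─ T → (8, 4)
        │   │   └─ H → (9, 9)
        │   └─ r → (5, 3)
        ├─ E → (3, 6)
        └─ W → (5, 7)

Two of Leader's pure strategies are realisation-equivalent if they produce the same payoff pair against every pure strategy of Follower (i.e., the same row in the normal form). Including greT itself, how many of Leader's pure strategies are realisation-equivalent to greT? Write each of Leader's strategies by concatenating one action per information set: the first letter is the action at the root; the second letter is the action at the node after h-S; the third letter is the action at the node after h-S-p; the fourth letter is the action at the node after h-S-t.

Row for greT (columns S, E, W): (3,8) (3,8) (3,8).
Under greT, Leader's choice at the node after h-S and at the node after h-S-p and at the node after h-S-t can never be reached regardless of what Follower does, so varying those choices leaves every outcome unchanged.
Holding the reachable choices fixed and varying the unreachable ones freely already gives 3 × 2 × 2 = 12 equivalent strategies.
No other strategy reproduces this row, so those 12 are the full class: gpcT, gpcH, gpeT, gpeH, gtcT, gtcH, gteT, gteH, grcT, grcH, greT, greH.

12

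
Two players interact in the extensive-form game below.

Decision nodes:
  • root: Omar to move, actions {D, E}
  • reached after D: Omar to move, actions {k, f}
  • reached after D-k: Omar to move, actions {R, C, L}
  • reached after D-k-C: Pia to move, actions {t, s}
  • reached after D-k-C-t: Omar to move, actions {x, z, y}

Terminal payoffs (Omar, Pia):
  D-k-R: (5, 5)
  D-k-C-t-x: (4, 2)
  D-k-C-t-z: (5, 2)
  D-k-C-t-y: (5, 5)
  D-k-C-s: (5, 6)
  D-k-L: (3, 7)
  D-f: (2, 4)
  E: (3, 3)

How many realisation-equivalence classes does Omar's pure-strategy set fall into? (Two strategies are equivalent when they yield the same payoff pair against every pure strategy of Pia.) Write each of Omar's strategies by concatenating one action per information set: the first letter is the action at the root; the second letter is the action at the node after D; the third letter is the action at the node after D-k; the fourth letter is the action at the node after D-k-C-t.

7

Omar has 36 pure strategies: DkRx, DkRz, DkRy, DkCx, DkCz, DkCy, DkLx, DkLz, DkLy, DfRx, DfRz, DfRy, DfCx, DfCz, DfCy, DfLx, DfLz, DfLy, EkRx, EkRz, EkRy, EkCx, EkCz, EkCy, EkLx, EkLz, EkLy, EfRx, EfRz, EfRy, EfCx, EfCz, EfCy, EfLx, EfLz, EfLy. Columns: t, s.
{DkRx, DkRz, DkRy} → row (5,5) (5,5)
{DkCx} → row (4,2) (5,6)
{DkCz} → row (5,2) (5,6)
{DkCy} → row (5,5) (5,6)
{DkLx, DkLz, DkLy} → row (3,7) (3,7)
{DfRx, DfRz, DfRy, DfCx, DfCz, DfCy, DfLx, DfLz, DfLy} → row (2,4) (2,4)
{EkRx, EkRz, EkRy, EkCx, EkCz, EkCy, EkLx, EkLz, EkLy, EfRx, EfRz, EfRy, EfCx, EfCz, EfCy, EfLx, EfLz, EfLy} → row (3,3) (3,3)
That's 7 distinct rows out of 36 strategies.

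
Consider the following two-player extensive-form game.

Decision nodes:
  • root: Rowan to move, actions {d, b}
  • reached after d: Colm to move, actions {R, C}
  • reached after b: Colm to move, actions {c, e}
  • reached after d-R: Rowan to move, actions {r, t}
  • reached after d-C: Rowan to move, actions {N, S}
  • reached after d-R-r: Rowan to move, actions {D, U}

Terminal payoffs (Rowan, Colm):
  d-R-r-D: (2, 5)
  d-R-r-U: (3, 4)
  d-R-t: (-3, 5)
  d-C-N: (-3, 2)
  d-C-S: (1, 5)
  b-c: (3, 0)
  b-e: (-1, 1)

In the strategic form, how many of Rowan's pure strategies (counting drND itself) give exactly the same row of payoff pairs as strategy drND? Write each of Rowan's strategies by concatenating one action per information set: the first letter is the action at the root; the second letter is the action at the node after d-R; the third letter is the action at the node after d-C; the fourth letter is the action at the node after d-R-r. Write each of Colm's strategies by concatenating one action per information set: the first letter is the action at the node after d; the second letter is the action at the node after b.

Row for drND (columns Rc, Re, Cc, Ce): (2,5) (2,5) (-3,2) (-3,2).
Every one of Rowan's information sets is on the play path for some reply by Colm when Rowan follows drND.
Changing the action at any of them therefore changes at least one column, so only drND itself gives this row.

1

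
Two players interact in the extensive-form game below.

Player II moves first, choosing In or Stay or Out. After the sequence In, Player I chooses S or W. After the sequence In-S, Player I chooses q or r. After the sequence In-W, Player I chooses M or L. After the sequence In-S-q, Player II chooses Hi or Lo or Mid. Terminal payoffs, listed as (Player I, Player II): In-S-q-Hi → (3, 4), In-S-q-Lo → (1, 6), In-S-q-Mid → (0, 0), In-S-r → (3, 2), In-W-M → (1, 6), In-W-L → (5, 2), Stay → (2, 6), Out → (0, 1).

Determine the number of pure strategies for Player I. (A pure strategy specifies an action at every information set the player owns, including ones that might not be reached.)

Player I owns the node after In with actions {S, W} — two choices.
Player I owns the node after In-S with actions {q, r} — two choices.
Player I owns the node after In-W with actions {M, L} — two choices.
A pure strategy fixes one action at each information set independently, so the count is the product 2 × 2 × 2 = 8.
(For reference, Player II has 9 pure strategies, giving a 8×9 normal-form matrix.)

8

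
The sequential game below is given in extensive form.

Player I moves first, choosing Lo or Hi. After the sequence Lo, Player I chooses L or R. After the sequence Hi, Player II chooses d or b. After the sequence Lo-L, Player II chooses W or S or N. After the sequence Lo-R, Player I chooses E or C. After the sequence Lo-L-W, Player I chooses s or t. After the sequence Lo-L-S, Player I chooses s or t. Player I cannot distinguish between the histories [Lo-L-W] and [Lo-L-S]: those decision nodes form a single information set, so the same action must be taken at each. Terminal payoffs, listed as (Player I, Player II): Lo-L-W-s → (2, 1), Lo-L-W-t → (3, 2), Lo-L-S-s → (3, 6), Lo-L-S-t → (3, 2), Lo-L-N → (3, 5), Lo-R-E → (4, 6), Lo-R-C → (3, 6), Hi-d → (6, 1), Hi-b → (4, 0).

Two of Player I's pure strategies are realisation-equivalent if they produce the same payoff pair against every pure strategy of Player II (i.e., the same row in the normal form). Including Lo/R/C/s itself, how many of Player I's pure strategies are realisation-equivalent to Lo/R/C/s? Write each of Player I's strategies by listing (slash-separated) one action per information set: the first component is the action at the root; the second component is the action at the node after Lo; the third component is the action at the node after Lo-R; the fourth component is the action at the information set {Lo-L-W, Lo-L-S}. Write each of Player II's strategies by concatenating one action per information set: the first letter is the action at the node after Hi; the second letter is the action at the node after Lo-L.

Row for Lo/R/C/s (columns dW, dS, dN, bW, bS, bN): (3,6) (3,6) (3,6) (3,6) (3,6) (3,6).
Under Lo/R/C/s, Player I's choice at the information set {Lo-L-W, Lo-L-S} can never be reached regardless of what Player II does, so varying those choices leaves every outcome unchanged.
Holding the reachable choices fixed and varying the unreachable one freely already gives 2 equivalent strategies.
No other strategy reproduces this row, so those 2 are the full class: Lo/R/C/s, Lo/R/C/t.

2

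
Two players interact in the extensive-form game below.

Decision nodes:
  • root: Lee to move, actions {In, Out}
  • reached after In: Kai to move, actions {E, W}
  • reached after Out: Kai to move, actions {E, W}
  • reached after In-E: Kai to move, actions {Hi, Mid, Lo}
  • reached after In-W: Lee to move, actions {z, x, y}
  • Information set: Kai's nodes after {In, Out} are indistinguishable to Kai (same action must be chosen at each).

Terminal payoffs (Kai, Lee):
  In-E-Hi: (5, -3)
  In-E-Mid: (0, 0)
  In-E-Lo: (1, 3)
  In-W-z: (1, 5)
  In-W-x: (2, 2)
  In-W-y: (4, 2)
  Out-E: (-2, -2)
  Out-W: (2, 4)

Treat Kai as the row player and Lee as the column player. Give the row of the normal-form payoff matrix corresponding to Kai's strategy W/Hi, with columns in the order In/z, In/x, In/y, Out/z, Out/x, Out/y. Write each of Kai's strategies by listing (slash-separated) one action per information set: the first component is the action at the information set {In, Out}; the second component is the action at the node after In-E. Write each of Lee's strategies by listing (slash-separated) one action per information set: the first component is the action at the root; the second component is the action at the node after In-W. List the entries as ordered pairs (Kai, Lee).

vs In/z: Lee plays In → Kai plays W at [In] → Lee plays z at [In-W] → (1, 5)
vs In/x: Lee plays In → Kai plays W at [In] → Lee plays x at [In-W] → (2, 2)
vs In/y: Lee plays In → Kai plays W at [In] → Lee plays y at [In-W] → (4, 2)
vs Out/z: Lee plays Out → Kai plays W at [Out] → (2, 4)
vs Out/x: Lee plays Out → Kai plays W at [Out] → (2, 4)
vs Out/y: Lee plays Out → Kai plays W at [Out] → (2, 4)

(1,5) (2,2) (4,2) (2,4) (2,4) (2,4)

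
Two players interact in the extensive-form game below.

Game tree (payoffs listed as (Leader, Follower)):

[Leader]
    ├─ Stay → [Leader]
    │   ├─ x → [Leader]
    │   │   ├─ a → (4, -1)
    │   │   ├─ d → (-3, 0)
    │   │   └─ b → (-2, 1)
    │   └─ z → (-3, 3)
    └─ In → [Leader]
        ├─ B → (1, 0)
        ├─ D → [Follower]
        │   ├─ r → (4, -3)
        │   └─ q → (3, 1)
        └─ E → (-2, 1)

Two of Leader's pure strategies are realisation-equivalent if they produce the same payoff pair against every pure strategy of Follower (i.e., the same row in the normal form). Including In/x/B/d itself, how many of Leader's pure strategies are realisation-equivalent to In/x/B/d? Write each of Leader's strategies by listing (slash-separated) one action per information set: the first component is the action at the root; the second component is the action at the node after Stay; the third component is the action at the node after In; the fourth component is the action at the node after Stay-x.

Row for In/x/B/d (columns r, q): (1,0) (1,0).
Under In/x/B/d, Leader's choice at the node after Stay and at the node after Stay-x can never be reached regardless of what Follower does, so varying those choices leaves every outcome unchanged.
Holding the reachable choices fixed and varying the unreachable ones freely already gives 2 × 3 = 6 equivalent strategies.
No other strategy reproduces this row, so those 6 are the full class: In/x/B/a, In/x/B/d, In/x/B/b, In/z/B/a, In/z/B/d, In/z/B/b.

6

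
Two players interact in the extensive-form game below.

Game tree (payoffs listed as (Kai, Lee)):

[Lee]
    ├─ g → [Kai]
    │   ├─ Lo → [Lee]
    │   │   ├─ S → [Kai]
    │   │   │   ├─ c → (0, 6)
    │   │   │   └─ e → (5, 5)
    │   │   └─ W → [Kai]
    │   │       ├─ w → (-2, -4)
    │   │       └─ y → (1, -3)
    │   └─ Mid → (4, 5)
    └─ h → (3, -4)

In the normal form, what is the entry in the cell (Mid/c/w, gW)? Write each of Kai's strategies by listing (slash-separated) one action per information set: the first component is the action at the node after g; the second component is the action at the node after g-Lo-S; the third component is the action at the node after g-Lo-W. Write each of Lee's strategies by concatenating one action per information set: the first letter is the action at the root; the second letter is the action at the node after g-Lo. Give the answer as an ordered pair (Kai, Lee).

Trace the play path from the root:
  Lee plays g
  Kai plays Mid at [g]
→ terminal payoff (4, 5).
(Kai's choice at the node after g-Lo-S is never reached on this path, so it doesn't affect the outcome.)

(4, 5)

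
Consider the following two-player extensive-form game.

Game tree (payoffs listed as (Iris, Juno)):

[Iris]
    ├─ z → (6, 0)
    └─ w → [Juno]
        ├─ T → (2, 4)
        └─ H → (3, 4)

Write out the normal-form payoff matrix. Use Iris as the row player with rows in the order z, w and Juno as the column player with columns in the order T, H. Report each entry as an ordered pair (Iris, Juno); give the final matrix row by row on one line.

z: (6,0) (6,0) | w: (2,4) (3,4)

Row z: T→(6,0), H→(6,0)
Row w: T→(2,4), H→(3,4)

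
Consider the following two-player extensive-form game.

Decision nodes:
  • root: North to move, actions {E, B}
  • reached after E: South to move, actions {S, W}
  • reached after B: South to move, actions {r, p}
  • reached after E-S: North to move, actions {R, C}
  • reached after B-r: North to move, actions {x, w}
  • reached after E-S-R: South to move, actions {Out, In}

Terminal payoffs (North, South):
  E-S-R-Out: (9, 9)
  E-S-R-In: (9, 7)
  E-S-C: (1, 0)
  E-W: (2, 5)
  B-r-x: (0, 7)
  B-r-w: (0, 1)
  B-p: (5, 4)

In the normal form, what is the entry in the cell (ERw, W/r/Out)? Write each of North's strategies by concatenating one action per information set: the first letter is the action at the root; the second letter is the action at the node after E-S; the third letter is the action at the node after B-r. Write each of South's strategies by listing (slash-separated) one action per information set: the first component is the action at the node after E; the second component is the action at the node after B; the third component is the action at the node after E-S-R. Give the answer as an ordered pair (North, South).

(2, 5)

Trace the play path from the root:
  North plays E
  South plays W at [E]
→ terminal payoff (2, 5).
(North's choice at the node after E-S is never reached on this path, so it doesn't affect the outcome.)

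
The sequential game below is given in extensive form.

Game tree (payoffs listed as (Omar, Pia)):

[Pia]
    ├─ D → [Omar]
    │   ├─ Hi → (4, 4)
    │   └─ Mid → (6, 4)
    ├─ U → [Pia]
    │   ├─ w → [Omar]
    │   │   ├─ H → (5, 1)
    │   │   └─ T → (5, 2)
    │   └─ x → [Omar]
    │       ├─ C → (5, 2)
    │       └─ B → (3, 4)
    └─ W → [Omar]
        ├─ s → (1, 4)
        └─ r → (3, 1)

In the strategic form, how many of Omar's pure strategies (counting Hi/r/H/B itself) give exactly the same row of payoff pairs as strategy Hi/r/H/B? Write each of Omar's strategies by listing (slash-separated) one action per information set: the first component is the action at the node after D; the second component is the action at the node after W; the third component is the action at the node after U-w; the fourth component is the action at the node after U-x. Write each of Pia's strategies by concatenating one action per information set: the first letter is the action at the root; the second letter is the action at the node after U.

Row for Hi/r/H/B (columns Dw, Dx, Uw, Ux, Ww, Wx): (4,4) (4,4) (5,1) (3,4) (3,1) (3,1).
Every one of Omar's information sets is on the play path for some reply by Pia when Omar follows Hi/r/H/B.
Changing the action at any of them therefore changes at least one column, so only Hi/r/H/B itself gives this row.

1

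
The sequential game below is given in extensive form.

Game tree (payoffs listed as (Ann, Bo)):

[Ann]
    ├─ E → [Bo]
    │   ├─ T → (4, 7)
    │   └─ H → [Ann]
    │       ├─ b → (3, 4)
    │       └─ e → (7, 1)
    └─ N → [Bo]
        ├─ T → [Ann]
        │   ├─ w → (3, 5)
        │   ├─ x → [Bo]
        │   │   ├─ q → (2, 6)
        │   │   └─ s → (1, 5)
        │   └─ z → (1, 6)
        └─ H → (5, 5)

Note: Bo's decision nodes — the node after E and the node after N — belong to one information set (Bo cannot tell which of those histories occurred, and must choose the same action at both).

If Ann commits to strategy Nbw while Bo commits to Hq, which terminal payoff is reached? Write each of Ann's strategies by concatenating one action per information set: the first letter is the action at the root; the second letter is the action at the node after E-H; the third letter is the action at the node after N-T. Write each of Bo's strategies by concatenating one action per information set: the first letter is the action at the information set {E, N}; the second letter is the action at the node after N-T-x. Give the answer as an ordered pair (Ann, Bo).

(5, 5)

Trace the play path from the root:
  Ann plays N
  Bo plays H at [N]
→ terminal payoff (5, 5).
(Ann's choice at the node after E-H is never reached on this path, so it doesn't affect the outcome.)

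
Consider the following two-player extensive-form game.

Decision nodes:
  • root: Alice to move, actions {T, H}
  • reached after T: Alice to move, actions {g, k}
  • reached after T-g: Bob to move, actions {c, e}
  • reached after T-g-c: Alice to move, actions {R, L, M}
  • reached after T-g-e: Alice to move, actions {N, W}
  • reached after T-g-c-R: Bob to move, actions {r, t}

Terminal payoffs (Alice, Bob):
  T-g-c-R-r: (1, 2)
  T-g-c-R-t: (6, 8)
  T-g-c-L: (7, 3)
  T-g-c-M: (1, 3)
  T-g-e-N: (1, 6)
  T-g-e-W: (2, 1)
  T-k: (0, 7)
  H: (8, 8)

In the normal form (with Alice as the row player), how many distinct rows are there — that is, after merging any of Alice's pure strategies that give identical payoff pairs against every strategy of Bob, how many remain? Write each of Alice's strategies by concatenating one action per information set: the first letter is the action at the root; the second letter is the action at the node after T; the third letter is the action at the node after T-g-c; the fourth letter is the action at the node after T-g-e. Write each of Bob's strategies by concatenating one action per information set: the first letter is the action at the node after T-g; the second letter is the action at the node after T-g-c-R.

Alice has 24 pure strategies: TgRN, TgRW, TgLN, TgLW, TgMN, TgMW, TkRN, TkRW, TkLN, TkLW, TkMN, TkMW, HgRN, HgRW, HgLN, HgLW, HgMN, HgMW, HkRN, HkRW, HkLN, HkLW, HkMN, HkMW. Columns: cr, ct, er, et.
{TgRN} → row (1,2) (6,8) (1,6) (1,6)
{TgRW} → row (1,2) (6,8) (2,1) (2,1)
{TgLN} → row (7,3) (7,3) (1,6) (1,6)
{TgLW} → row (7,3) (7,3) (2,1) (2,1)
{TgMN} → row (1,3) (1,3) (1,6) (1,6)
{TgMW} → row (1,3) (1,3) (2,1) (2,1)
{TkRN, TkRW, TkLN, TkLW, TkMN, TkMW} → row (0,7) (0,7) (0,7) (0,7)
{HgRN, HgRW, HgLN, HgLW, HgMN, HgMW, HkRN, HkRW, HkLN, HkLW, HkMN, HkMW} → row (8,8) (8,8) (8,8) (8,8)
That's 8 distinct rows out of 24 strategies.

8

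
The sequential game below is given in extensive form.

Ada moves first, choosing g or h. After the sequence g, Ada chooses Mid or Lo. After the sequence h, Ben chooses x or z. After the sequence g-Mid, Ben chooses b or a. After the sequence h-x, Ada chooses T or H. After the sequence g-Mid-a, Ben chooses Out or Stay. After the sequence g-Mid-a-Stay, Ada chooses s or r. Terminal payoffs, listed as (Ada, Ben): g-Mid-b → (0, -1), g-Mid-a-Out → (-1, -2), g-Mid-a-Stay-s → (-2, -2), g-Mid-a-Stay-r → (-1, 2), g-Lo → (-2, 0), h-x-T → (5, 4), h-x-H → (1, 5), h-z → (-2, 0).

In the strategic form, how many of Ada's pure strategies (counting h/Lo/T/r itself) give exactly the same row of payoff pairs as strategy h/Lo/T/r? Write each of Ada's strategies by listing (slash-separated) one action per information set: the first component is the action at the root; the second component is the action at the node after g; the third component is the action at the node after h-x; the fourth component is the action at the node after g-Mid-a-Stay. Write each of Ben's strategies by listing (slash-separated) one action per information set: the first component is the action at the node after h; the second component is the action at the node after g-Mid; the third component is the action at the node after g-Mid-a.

Row for h/Lo/T/r (columns x/b/Out, x/b/Stay, x/a/Out, x/a/Stay, z/b/Out, z/b/Stay, z/a/Out, z/a/Stay): (5,4) (5,4) (5,4) (5,4) (-2,0) (-2,0) (-2,0) (-2,0).
Under h/Lo/T/r, Ada's choice at the node after g and at the node after g-Mid-a-Stay can never be reached regardless of what Ben does, so varying those choices leaves every outcome unchanged.
Holding the reachable choices fixed and varying the unreachable ones freely already gives 2 × 2 = 4 equivalent strategies.
No other strategy reproduces this row, so those 4 are the full class: h/Mid/T/s, h/Mid/T/r, h/Lo/T/s, h/Lo/T/r.

4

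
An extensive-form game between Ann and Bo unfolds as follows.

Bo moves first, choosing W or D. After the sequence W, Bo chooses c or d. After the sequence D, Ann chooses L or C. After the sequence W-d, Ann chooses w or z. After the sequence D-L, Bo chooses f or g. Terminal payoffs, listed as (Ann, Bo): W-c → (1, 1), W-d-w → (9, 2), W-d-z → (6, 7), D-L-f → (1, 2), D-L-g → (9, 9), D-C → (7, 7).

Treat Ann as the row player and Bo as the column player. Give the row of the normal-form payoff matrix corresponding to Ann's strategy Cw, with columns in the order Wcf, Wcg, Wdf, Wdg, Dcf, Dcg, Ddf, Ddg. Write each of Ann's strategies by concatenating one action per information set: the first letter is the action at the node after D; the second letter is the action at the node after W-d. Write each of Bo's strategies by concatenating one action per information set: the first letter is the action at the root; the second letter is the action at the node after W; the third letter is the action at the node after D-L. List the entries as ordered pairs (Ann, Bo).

(1,1) (1,1) (9,2) (9,2) (7,7) (7,7) (7,7) (7,7)

vs Wcf: Bo plays W → Bo plays c at [W] → (1, 1)
vs Wcg: Bo plays W → Bo plays c at [W] → (1, 1)
vs Wdf: Bo plays W → Bo plays d at [W] → Ann plays w at [W-d] → (9, 2)
vs Wdg: Bo plays W → Bo plays d at [W] → Ann plays w at [W-d] → (9, 2)
vs Dcf: Bo plays D → Ann plays C at [D] → (7, 7)
vs Dcg: Bo plays D → Ann plays C at [D] → (7, 7)
vs Ddf: Bo plays D → Ann plays C at [D] → (7, 7)
vs Ddg: Bo plays D → Ann plays C at [D] → (7, 7)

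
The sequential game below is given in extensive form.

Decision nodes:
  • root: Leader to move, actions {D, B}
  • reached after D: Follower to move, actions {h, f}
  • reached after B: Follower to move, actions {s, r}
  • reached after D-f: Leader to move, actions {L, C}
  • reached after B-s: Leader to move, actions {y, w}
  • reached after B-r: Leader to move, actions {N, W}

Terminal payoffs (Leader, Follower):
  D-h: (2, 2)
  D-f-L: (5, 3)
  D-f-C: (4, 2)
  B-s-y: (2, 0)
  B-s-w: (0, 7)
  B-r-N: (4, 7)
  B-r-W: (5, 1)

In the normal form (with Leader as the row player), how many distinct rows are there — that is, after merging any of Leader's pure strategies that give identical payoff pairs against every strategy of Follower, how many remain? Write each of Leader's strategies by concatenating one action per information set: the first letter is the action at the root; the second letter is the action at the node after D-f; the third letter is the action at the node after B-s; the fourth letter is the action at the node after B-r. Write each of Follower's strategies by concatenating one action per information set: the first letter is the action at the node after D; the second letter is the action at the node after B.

6

Leader has 16 pure strategies: DLyN, DLyW, DLwN, DLwW, DCyN, DCyW, DCwN, DCwW, BLyN, BLyW, BLwN, BLwW, BCyN, BCyW, BCwN, BCwW. Columns: hs, hr, fs, fr.
{DLyN, DLyW, DLwN, DLwW} → row (2,2) (2,2) (5,3) (5,3)
{DCyN, DCyW, DCwN, DCwW} → row (2,2) (2,2) (4,2) (4,2)
{BLyN, BCyN} → row (2,0) (4,7) (2,0) (4,7)
{BLyW, BCyW} → row (2,0) (5,1) (2,0) (5,1)
{BLwN, BCwN} → row (0,7) (4,7) (0,7) (4,7)
{BLwW, BCwW} → row (0,7) (5,1) (0,7) (5,1)
That's 6 distinct rows out of 16 strategies.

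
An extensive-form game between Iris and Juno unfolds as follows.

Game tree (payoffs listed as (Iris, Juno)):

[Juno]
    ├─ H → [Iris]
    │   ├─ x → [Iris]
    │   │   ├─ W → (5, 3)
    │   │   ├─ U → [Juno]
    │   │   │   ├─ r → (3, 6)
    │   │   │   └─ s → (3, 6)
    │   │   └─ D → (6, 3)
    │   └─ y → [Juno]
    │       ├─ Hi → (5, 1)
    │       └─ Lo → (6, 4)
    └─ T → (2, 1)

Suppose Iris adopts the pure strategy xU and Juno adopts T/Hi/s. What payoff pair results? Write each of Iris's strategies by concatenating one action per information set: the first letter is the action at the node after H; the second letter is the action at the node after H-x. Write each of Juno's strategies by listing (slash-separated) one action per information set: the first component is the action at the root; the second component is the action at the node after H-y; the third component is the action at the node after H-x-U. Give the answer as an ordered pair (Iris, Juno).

(2, 1)

Trace the play path from the root:
  Juno plays T
→ terminal payoff (2, 1).
(Iris's choice at the node after H is never reached on this path, so it doesn't affect the outcome.)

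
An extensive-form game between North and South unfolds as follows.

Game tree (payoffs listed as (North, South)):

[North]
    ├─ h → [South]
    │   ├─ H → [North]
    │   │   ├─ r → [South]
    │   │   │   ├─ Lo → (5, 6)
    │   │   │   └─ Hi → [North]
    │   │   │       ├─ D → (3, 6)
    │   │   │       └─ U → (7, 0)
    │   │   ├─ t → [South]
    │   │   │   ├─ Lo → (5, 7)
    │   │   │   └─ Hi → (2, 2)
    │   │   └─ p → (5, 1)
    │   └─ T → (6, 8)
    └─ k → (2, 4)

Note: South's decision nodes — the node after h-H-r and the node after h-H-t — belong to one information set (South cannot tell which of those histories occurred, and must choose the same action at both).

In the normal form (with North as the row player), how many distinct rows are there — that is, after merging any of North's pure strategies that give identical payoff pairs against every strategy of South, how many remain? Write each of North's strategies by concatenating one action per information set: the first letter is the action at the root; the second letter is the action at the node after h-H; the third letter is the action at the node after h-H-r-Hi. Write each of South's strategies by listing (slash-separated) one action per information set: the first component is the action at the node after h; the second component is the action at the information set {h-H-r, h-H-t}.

North has 12 pure strategies: hrD, hrU, htD, htU, hpD, hpU, krD, krU, ktD, ktU, kpD, kpU. Columns: H/Lo, H/Hi, T/Lo, T/Hi.
{hrD} → row (5,6) (3,6) (6,8) (6,8)
{hrU} → row (5,6) (7,0) (6,8) (6,8)
{htD, htU} → row (5,7) (2,2) (6,8) (6,8)
{hpD, hpU} → row (5,1) (5,1) (6,8) (6,8)
{krD, krU, ktD, ktU, kpD, kpU} → row (2,4) (2,4) (2,4) (2,4)
That's 5 distinct rows out of 12 strategies.

5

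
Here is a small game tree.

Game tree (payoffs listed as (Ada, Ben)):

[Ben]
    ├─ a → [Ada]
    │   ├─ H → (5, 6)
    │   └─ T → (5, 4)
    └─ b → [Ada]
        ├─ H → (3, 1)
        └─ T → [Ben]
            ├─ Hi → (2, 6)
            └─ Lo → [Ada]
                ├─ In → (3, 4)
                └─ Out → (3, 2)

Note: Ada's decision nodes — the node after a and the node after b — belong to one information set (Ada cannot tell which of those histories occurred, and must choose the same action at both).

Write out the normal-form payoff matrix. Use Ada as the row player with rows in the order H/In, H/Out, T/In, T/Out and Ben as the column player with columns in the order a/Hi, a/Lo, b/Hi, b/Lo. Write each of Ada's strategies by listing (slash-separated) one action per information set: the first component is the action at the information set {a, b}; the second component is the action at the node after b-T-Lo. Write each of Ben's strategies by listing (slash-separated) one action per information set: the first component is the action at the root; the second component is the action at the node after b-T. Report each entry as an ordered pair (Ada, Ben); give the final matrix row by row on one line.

          a/Hi     a/Lo     b/Hi     b/Lo
 H/In    (5,6)    (5,6)    (3,1)    (3,1)
H/Out    (5,6)    (5,6)    (3,1)    (3,1)
 T/In    (5,4)    (5,4)    (2,6)    (3,4)
T/Out    (5,4)    (5,4)    (2,6)    (3,2)

H/In: (5,6) (5,6) (3,1) (3,1) | H/Out: (5,6) (5,6) (3,1) (3,1) | T/In: (5,4) (5,4) (2,6) (3,4) | T/Out: (5,4) (5,4) (2,6) (3,2)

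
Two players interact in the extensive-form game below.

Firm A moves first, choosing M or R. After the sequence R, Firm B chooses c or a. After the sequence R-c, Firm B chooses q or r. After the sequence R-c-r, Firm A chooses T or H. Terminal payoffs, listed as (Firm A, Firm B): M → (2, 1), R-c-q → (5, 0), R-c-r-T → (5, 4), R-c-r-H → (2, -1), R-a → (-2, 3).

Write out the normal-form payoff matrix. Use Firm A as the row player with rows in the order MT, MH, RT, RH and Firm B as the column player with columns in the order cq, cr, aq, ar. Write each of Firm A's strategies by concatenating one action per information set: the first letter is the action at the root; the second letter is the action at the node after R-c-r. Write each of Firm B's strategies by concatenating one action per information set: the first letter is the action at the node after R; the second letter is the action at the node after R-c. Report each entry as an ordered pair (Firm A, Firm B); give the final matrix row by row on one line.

MT: (2,1) (2,1) (2,1) (2,1) | MH: (2,1) (2,1) (2,1) (2,1) | RT: (5,0) (5,4) (-2,3) (-2,3) | RH: (5,0) (2,-1) (-2,3) (-2,3)

           cq       cr       aq       ar
  MT    (2,1)    (2,1)    (2,1)    (2,1)
  MH    (2,1)    (2,1)    (2,1)    (2,1)
  RT    (5,0)    (5,4)   (-2,3)   (-2,3)
  RH    (5,0)   (2,-1)   (-2,3)   (-2,3)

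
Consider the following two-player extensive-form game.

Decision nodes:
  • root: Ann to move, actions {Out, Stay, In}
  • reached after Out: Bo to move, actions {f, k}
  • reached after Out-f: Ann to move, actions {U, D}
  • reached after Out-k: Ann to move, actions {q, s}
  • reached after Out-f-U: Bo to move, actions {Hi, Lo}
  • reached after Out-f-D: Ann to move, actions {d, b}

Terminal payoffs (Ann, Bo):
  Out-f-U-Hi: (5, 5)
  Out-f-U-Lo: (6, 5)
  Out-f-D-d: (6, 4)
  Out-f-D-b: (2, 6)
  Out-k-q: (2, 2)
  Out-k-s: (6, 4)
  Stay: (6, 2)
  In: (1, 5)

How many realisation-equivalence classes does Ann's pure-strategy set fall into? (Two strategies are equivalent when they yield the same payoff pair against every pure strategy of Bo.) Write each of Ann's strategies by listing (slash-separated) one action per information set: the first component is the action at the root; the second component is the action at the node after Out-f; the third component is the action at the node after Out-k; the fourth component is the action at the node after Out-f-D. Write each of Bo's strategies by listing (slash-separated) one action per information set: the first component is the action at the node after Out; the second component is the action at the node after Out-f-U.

8

Ann has 24 pure strategies: Out/U/q/d, Out/U/q/b, Out/U/s/d, Out/U/s/b, Out/D/q/d, Out/D/q/b, Out/D/s/d, Out/D/s/b, Stay/U/q/d, Stay/U/q/b, Stay/U/s/d, Stay/U/s/b, Stay/D/q/d, Stay/D/q/b, Stay/D/s/d, Stay/D/s/b, In/U/q/d, In/U/q/b, In/U/s/d, In/U/s/b, In/D/q/d, In/D/q/b, In/D/s/d, In/D/s/b. Columns: f/Hi, f/Lo, k/Hi, k/Lo.
{Out/U/q/d, Out/U/q/b} → row (5,5) (6,5) (2,2) (2,2)
{Out/U/s/d, Out/U/s/b} → row (5,5) (6,5) (6,4) (6,4)
{Out/D/q/d} → row (6,4) (6,4) (2,2) (2,2)
{Out/D/q/b} → row (2,6) (2,6) (2,2) (2,2)
{Out/D/s/d} → row (6,4) (6,4) (6,4) (6,4)
{Out/D/s/b} → row (2,6) (2,6) (6,4) (6,4)
{Stay/U/q/d, Stay/U/q/b, Stay/U/s/d, Stay/U/s/b, Stay/D/q/d, Stay/D/q/b, Stay/D/s/d, Stay/D/s/b} → row (6,2) (6,2) (6,2) (6,2)
{In/U/q/d, In/U/q/b, In/U/s/d, In/U/s/b, In/D/q/d, In/D/q/b, In/D/s/d, In/D/s/b} → row (1,5) (1,5) (1,5) (1,5)
That's 8 distinct rows out of 24 strategies.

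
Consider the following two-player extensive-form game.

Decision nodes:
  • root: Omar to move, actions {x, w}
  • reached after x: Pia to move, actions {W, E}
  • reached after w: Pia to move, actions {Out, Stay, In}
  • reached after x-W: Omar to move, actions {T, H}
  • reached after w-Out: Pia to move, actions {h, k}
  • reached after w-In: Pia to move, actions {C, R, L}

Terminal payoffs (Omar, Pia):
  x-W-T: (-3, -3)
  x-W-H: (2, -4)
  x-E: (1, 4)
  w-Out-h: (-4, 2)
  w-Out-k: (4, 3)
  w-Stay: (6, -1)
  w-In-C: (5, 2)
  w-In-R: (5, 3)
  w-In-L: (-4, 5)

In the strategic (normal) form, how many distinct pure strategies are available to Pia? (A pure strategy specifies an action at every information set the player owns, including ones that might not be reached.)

36

Pia owns the node after x with actions {W, E} — two choices.
Pia owns the node after w with actions {Out, Stay, In} — three choices.
Pia owns the node after w-Out with actions {h, k} — two choices.
Pia owns the node after w-In with actions {C, R, L} — three choices.
A pure strategy fixes one action at each information set independently, so the count is the product 2 × 3 × 2 × 3 = 36.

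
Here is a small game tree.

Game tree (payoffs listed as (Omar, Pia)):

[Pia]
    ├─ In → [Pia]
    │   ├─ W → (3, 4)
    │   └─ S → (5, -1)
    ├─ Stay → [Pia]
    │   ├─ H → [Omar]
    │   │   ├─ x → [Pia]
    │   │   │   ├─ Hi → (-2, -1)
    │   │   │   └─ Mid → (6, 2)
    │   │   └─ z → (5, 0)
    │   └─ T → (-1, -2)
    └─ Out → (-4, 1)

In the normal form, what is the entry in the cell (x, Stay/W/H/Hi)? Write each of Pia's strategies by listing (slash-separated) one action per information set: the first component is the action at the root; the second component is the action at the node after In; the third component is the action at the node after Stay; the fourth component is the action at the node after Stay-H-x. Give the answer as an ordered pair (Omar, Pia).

Trace the play path from the root:
  Pia plays Stay
  Pia plays H at [Stay]
  Omar plays x at [Stay-H]
  Pia plays Hi at [Stay-H-x]
→ terminal payoff (-2, -1).
(Pia's choice at the node after In is never reached on this path, so it doesn't affect the outcome.)

(-2, -1)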